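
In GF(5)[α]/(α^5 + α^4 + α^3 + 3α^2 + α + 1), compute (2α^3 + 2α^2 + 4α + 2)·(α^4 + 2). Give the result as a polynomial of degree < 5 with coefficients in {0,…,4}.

Multiply in GF(5)[α]: (2α^3 + 2α^2 + 4α + 2)·(α^4 + 2) = 2α^7 + 2α^6 + 4α^5 + 2α^4 + 4α^3 + 4α^2 + 3α + 4.
Reduce using α^5 ≡ 4α^4 + 4α^3 + 2α^2 + 4α + 4 (mod α^5 + α^4 + α^3 + 3α^2 + α + 1).
Reduced: 4α^4 + α^2 + α + 2.

4α^4 + α^2 + α + 2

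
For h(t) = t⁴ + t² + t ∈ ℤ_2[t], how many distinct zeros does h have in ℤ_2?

1

Evaluate at each of the 2 elements of ℤ_2:
h(0) = 0 → root; h(1) = 1.
Roots: {0}.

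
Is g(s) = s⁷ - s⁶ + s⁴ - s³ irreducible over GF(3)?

No

Check for roots in GF(3): g(0) = 0 → root; g(1) = 0 → root; g(2) = 0 → root.
g(0) = 0, so (s) divides g(s); g is reducible.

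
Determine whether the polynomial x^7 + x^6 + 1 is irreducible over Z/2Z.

Write P(x) = x^7 + x^6 + 1.
Check for roots in Z/2Z: P(0) = 1; P(1) = 1.
No roots, so no linear factors.
Monic irreducibles of degree 2 over GF(2): x^2 + x + 1.
None of them divide P (all give nonzero remainder).
Monic irreducibles of degree 3 over GF(2): x^3 + x + 1, x^3 + x^2 + 1.
None of them divide P (all give nonzero remainder).
No irreducible factor of degree ≤ 3 exists, so P is irreducible over GF(2).

Yes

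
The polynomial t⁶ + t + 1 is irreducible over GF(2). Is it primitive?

Yes

Write f(t) = t⁶ + t + 1.
|GF(2^6)^×| = 2^6 − 1 = 63. Prime factorization: 63 = 3^2·7.
f is primitive ⇔ t has order 63 in GF(2)[t]/(f), i.e. t^(63/q) ≠ 1 for each prime q | 63.
t^(21) mod f = t⁵ + t⁴ + t³ + t + 1.
t^(9) mod f = t⁴ + t³.
None equal 1, so t has full order 63; f is primitive.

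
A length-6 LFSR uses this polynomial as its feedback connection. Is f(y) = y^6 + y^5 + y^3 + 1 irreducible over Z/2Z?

No

Check for roots in Z/2Z: f(0) = 1; f(1) = 0 → root.
f(1) = 0, so (y − 1) divides f(y); f is reducible.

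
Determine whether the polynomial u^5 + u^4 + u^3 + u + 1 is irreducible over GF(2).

Write P(u) = u^5 + u^4 + u^3 + u + 1.
Check for roots in GF(2): P(0) = 1; P(1) = 1.
No roots, so no linear factors.
Monic irreducibles of degree 2 over GF(2): u^2 + u + 1.
None of them divide P (all give nonzero remainder).
No irreducible factor of degree ≤ 2 exists, so P is irreducible over GF(2).

Yes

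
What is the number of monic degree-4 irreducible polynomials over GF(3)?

By the necklace-counting formula, N_3(4) = (1/4) Σ_{d|4} μ(4/d)·3^d.
Divisors of 4: 1, 2, 4; μ(4/d) for each: 0, -1, 1.
Σ = − 3^2 + 3^4 = 72.
N = 72/4 = 18.

18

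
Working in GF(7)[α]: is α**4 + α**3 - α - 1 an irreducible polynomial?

No

Write g(α) = α**4 + α**3 - α - 1.
Check for roots in GF(7): g(0) = 6; g(1) = 0 → root; g(2) = 0 → root; g(3) = 6; g(4) = 0 → root; g(5) = 2; g(6) = 0 → root.
g(1) = 0, so (α − 1) divides g(α); g is reducible.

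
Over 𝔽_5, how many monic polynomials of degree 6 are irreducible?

2580

x^(5^6) − x is the product of all monic irreducibles of degree dividing 6; Möbius inversion gives N = (1/6) Σ μ(6/d)·5^d.
Divisors of 6: 1, 2, 3, 6; μ(6/d) for each: 1, -1, -1, 1.
Σ = 5^1 − 5^2 − 5^3 + 5^6 = 15480.
N = 15480/6 = 2580.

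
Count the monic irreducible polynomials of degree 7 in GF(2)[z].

18

The number of monic irreducibles of degree 7 over GF(2) is (1/7)·Σ_{d∣7} μ(7/d) 2^d.
Divisors of 7: 1, 7; μ(7/d) for each: -1, 1.
Σ = − 2^1 + 2^7 = 126.
N = 126/7 = 18.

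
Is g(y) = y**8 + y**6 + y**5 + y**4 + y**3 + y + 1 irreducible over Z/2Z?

Check for roots in Z/2Z: g(0) = 1; g(1) = 1.
No roots, so no linear factors.
Monic irreducibles of degree 2 over GF(2): y**2 + y + 1.
None of them divide g (all give nonzero remainder).
Monic irreducibles of degree 3 over GF(2): y**3 + y + 1, y**3 + y**2 + 1.
None of them divide g (all give nonzero remainder).
Monic irreducibles of degree 4 over GF(2): y**4 + y + 1, y**4 + y**3 + 1, y**4 + y**3 + y**2 + y + 1.
None of them divide g (all give nonzero remainder).
No irreducible factor of degree ≤ 4 exists, so g is irreducible over GF(2).

Yes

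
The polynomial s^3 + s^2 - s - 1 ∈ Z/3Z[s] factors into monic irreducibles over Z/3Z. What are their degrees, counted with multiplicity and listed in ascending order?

Write h(s) = s^3 + s^2 - s - 1.
Roots in Z/3Z: h(0) = 2; h(1) = 0 → root; h(2) = 0 → root.
Linear factors from roots: (s - 1), (s + 1).
Complete factorization: h(s) = (s - 1)·(s + 1)^2.
Factor degrees with multiplicity: 1 + 1 + 1 = 3.

1, 1, 1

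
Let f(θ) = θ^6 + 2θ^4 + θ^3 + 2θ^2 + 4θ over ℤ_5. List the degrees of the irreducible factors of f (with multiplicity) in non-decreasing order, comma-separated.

Roots in ℤ_5: f(0) = 0 → root; f(1) = 0 → root; f(2) = 0 → root; f(3) = 3; f(4) = 0 → root.
Linear factors from roots: (θ), (θ + 4), (θ + 3), (θ + 1).
Complete factorization: f(θ) = (θ)·(θ + 1)·(θ + 3)^2·(θ + 4)^2.
Factor degrees with multiplicity: 1 + 1 + 1 + 1 + 1 + 1 = 6.

1, 1, 1, 1, 1, 1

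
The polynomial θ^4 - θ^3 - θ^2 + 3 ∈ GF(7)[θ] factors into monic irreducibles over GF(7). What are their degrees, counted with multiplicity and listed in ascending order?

Write h(θ) = θ^4 - θ^3 - θ^2 + 3.
Linear factors from roots: (θ - 2).
Complete factorization: h(θ) = (θ - 2)·(θ^3 + θ^2 + θ + 2).
Factor degrees with multiplicity: 1 + 3 = 4.

1, 3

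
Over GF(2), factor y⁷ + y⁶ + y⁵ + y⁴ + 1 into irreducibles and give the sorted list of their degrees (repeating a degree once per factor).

Write g(y) = y⁷ + y⁶ + y⁵ + y⁴ + 1.
Roots in GF(2): g(0) = 1; g(1) = 1.
Complete factorization: g(y) = (y⁷ + y⁶ + y⁵ + y⁴ + 1).
Factor degrees with multiplicity: 7 = 7.

7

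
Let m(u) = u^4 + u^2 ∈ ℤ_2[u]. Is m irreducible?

No

Check for roots in ℤ_2: m(0) = 0 → root; m(1) = 0 → root.
m(0) = 0, so (u) divides m(u); m is reducible.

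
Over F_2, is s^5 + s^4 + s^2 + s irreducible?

No

Write P(s) = s^5 + s^4 + s^2 + s.
Check for roots in F_2: P(0) = 0 → root; P(1) = 0 → root.
P(0) = 0, so (s) divides P(s); P is reducible.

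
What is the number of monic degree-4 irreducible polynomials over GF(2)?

3

Gauss's count: N_{2}(4) = (1/4) Σ_{d|4} μ(4/d)·2^d.
Divisors of 4: 1, 2, 4; μ(4/d) for each: 0, -1, 1.
Σ = − 2^2 + 2^4 = 12.
N = 12/4 = 3.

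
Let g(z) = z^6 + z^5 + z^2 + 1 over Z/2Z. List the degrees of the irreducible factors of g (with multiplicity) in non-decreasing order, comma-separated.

1, 2, 3

Roots in Z/2Z: g(0) = 1; g(1) = 0 → root.
Linear factors from roots: (z + 1).
Complete factorization: g(z) = (z + 1)·(z^2 + z + 1)·(z^3 + z^2 + 1).
Factor degrees with multiplicity: 1 + 2 + 3 = 6.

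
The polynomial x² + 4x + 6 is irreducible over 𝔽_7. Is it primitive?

No

Write f(x) = x² + 4x + 6.
|GF(7^2)^×| = 7^2 − 1 = 48. Prime factorization: 48 = 2^4·3.
f is primitive ⇔ x has order 48 in GF(7)[x]/(f), i.e. x^(48/q) ≠ 1 for each prime q | 48.
x^(24) mod f = 6.
x^(16) mod f = 1
Since x^(16) = 1, the order of x divides 16 < 48; not primitive.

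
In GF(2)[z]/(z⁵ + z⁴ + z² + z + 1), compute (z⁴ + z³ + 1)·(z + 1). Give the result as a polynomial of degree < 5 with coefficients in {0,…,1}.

Multiply in GF(2)[z]: (z⁴ + z³ + 1)·(z + 1) = z⁵ + z³ + z + 1.
Reduce using z⁵ ≡ z⁴ + z² + z + 1 (mod z⁵ + z⁴ + z² + z + 1).
Reduced: z⁴ + z³ + z².

z^4 + z^3 + z^2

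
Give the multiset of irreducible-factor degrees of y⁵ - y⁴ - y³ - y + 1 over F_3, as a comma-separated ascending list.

5

Write g(y) = y⁵ - y⁴ - y³ - y + 1.
Roots in F_3: g(0) = 1; g(1) = 2; g(2) = 1.
Complete factorization: g(y) = (y⁵ - y⁴ - y³ - y + 1).
Factor degrees with multiplicity: 5 = 5.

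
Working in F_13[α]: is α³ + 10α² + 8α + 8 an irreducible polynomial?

Write m(α) = α³ + 10α² + 8α + 8.
Check each element of F_13 for a root: m(0)=8, m(1)=1, m(2)=7, m(3)=6, m(4)=4, m(5)=7, m(6)=8, m(7)=0, m(8)=2, m(9)=7, m(10)=8, m(11)=11, m(12)=9.
m(7) = 0, so (α − 7) divides m(α); m is reducible.

No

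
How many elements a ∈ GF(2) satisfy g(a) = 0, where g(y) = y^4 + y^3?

Evaluate at each of the 2 elements of GF(2):
g(0) = 0 → root; g(1) = 0 → root.
Roots: {0, 1}.

2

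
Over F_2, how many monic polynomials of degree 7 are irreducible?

By the necklace-counting formula, N_2(7) = (1/7) Σ_{d|7} μ(7/d)·2^d.
Divisors of 7: 1, 7; μ(7/d) for each: -1, 1.
Σ = − 2^1 + 2^7 = 126.
N = 126/7 = 18.

18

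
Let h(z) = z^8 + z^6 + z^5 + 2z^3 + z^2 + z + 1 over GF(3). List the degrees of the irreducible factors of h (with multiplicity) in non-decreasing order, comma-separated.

1, 2, 2, 3

Roots in GF(3): h(0) = 1; h(1) = 2; h(2) = 0 → root.
Linear factors from roots: (z + 1).
Complete factorization: h(z) = (z + 1)·(z^2 + 1)^2·(z^3 + 2z^2 + 1).
Factor degrees with multiplicity: 1 + 2 + 2 + 3 = 8.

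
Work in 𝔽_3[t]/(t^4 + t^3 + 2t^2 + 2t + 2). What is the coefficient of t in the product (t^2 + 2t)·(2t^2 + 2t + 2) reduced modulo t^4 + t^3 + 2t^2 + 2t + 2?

0

Multiply in 𝔽_3[t]: (t^2 + 2t)·(2t^2 + 2t + 2) = 2t^4 + t.
Reduce using t^4 ≡ 2t^3 + t^2 + t + 1 (mod t^4 + t^3 + 2t^2 + 2t + 2).
Reduced: t^3 + 2t^2 + 2.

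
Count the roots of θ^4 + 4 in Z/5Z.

Write f(θ) = θ^4 + 4.
Evaluate at each of the 5 elements of Z/5Z:
f(0) = 4; f(1) = 0 → root; f(2) = 0 → root; f(3) = 0 → root; f(4) = 0 → root.
Roots: {1, 2, 3, 4}.

4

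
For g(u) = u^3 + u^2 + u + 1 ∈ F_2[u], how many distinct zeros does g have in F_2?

1

Evaluate at each of the 2 elements of F_2:
g(0) = 1; g(1) = 0 → root.
Roots: {1}.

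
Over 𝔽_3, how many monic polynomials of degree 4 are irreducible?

18

By the necklace-counting formula, N_3(4) = (1/4) Σ_{d|4} μ(4/d)·3^d.
Divisors of 4: 1, 2, 4; μ(4/d) for each: 0, -1, 1.
Σ = − 3^2 + 3^4 = 72.
N = 72/4 = 18.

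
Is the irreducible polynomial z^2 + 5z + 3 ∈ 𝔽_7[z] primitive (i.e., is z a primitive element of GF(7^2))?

Write f(z) = z^2 + 5z + 3.
|GF(7^2)^×| = 7^2 − 1 = 48. Prime factorization: 48 = 2^4·3.
f is primitive ⇔ z has order 48 in GF(7)[z]/(f), i.e. z^(48/q) ≠ 1 for each prime q | 48.
z^(24) mod f = 6.
z^(16) mod f = 2.
None equal 1, so z has full order 48; f is primitive.

Yes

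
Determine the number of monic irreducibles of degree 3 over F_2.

By the necklace-counting formula, N_2(3) = (1/3) Σ_{d|3} μ(3/d)·2^d.
Divisors of 3: 1, 3; μ(3/d) for each: -1, 1.
Σ = − 2^1 + 2^3 = 6.
N = 6/3 = 2.

2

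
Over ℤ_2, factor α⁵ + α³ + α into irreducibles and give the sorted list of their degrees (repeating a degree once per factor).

Write f(α) = α⁵ + α³ + α.
Roots in ℤ_2: f(0) = 0 → root; f(1) = 1.
Linear factors from roots: (α).
Complete factorization: f(α) = (α)·(α² + α + 1)^2.
Factor degrees with multiplicity: 1 + 2 + 2 = 5.

1, 2, 2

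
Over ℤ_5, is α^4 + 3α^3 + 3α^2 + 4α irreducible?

No

Write g(α) = α^4 + 3α^3 + 3α^2 + 4α.
Check for roots in ℤ_5: g(0) = 0 → root; g(1) = 1; g(2) = 0 → root; g(3) = 1; g(4) = 2.
g(0) = 0, so (α) divides g(α); g is reducible.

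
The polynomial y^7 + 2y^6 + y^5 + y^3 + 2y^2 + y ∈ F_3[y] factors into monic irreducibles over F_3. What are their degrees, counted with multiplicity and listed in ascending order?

Write g(y) = y^7 + 2y^6 + y^5 + y^3 + 2y^2 + y.
Roots in F_3: g(0) = 0 → root; g(1) = 2; g(2) = 0 → root.
Linear factors from roots: (y), (y + 1).
Complete factorization: g(y) = (y)·(y + 1)^2·(y^2 + y + 2)·(y^2 + 2y + 2).
Factor degrees with multiplicity: 1 + 1 + 1 + 2 + 2 = 7.

1, 1, 1, 2, 2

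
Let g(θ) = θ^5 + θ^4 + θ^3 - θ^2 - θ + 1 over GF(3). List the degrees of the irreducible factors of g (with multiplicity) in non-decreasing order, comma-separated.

1, 4

Roots in GF(3): g(0) = 1; g(1) = 2; g(2) = 0 → root.
Linear factors from roots: (θ + 1).
Complete factorization: g(θ) = (θ + 1)·(θ^4 + θ^2 + θ + 1).
Factor degrees with multiplicity: 1 + 4 = 5.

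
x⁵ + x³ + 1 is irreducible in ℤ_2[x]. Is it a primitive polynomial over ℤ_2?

Yes

Write f(x) = x⁵ + x³ + 1.
|GF(2^5)^×| = 2^5 − 1 = 31. Prime factorization: 31 = 31.
f is primitive ⇔ x has order 31 in GF(2)[x]/(f), i.e. x^(31/q) ≠ 1 for each prime q | 31.
x^(1) mod f = x.
None equal 1, so x has full order 31; f is primitive.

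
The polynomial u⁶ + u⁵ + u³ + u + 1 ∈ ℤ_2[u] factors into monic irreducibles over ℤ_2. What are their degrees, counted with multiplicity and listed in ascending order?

2, 2, 2

Write g(u) = u⁶ + u⁵ + u³ + u + 1.
Roots in ℤ_2: g(0) = 1; g(1) = 1.
Complete factorization: g(u) = (u² + u + 1)^3.
Factor degrees with multiplicity: 2 + 2 + 2 = 6.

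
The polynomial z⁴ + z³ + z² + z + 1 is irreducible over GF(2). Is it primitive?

Write f(z) = z⁴ + z³ + z² + z + 1.
|GF(2^4)^×| = 2^4 − 1 = 15. Prime factorization: 15 = 3·5.
f is primitive ⇔ z has order 15 in GF(2)[z]/(f), i.e. z^(15/q) ≠ 1 for each prime q | 15.
z^(5) mod f = 1
z^(3) mod f = z³.
Since z^(5) = 1, the order of z divides 5 < 15; not primitive.

No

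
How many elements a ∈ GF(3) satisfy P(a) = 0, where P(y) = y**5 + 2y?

3

Evaluate at each of the 3 elements of GF(3):
P(0) = 0 → root; P(1) = 0 → root; P(2) = 0 → root.
Roots: {0, 1, 2}.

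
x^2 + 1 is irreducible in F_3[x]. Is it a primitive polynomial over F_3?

Write f(x) = x^2 + 1.
|GF(3^2)^×| = 3^2 − 1 = 8. Prime factorization: 8 = 2^3.
f is primitive ⇔ x has order 8 in GF(3)[x]/(f), i.e. x^(8/q) ≠ 1 for each prime q | 8.
x^(4) mod f = 1
Since x^(4) = 1, the order of x divides 4 < 8; not primitive.

No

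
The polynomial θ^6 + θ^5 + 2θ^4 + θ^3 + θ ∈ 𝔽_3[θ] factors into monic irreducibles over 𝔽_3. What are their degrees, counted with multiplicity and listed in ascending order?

1, 1, 1, 3

Write f(θ) = θ^6 + θ^5 + 2θ^4 + θ^3 + θ.
Roots in 𝔽_3: f(0) = 0 → root; f(1) = 0 → root; f(2) = 0 → root.
Linear factors from roots: (θ), (θ + 2), (θ + 1).
Complete factorization: f(θ) = (θ)·(θ + 1)·(θ + 2)·(θ^3 + θ^2 + 2).
Factor degrees with multiplicity: 1 + 1 + 1 + 3 = 6.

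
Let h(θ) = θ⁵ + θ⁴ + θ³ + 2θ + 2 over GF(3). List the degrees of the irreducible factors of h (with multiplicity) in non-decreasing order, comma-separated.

Roots in GF(3): h(0) = 2; h(1) = 1; h(2) = 2.
Complete factorization: h(θ) = (θ² + θ + 2)·(θ³ + 2θ + 1).
Factor degrees with multiplicity: 2 + 3 = 5.

2, 3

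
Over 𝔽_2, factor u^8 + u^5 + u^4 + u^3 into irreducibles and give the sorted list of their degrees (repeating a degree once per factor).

1, 1, 1, 1, 1, 3

Write f(u) = u^8 + u^5 + u^4 + u^3.
Roots in 𝔽_2: f(0) = 0 → root; f(1) = 0 → root.
Linear factors from roots: (u), (u + 1).
Complete factorization: f(u) = (u + 1)^2·(u)^3·(u^3 + u + 1).
Factor degrees with multiplicity: 1 + 1 + 1 + 1 + 1 + 3 = 8.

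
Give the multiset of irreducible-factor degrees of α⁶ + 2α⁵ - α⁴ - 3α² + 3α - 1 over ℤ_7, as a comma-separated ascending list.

Write g(α) = α⁶ + 2α⁵ - α⁴ - 3α² + 3α - 1.
Linear factors from roots: (α - 2), (α + 2).
Complete factorization: g(α) = (α + 2)·(α - 2)·(α² - 3α - 1)·(α² - 2α - 2).
Factor degrees with multiplicity: 1 + 1 + 2 + 2 = 6.

1, 1, 2, 2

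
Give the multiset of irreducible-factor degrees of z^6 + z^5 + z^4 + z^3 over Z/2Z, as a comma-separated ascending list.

Write f(z) = z^6 + z^5 + z^4 + z^3.
Roots in Z/2Z: f(0) = 0 → root; f(1) = 0 → root.
Linear factors from roots: (z), (z + 1).
Complete factorization: f(z) = (z)^3·(z + 1)^3.
Factor degrees with multiplicity: 1 + 1 + 1 + 1 + 1 + 1 = 6.

1, 1, 1, 1, 1, 1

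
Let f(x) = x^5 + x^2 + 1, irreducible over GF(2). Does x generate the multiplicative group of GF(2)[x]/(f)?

|GF(2^5)^×| = 2^5 − 1 = 31. Prime factorization: 31 = 31.
f is primitive ⇔ x has order 31 in GF(2)[x]/(f), i.e. x^(31/q) ≠ 1 for each prime q | 31.
x^(1) mod f = x.
None equal 1, so x has full order 31; f is primitive.

Yes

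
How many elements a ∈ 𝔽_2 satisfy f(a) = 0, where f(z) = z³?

Evaluate at each of the 2 elements of 𝔽_2:
f(0) = 0 → root; f(1) = 1.
Roots: {0}.

1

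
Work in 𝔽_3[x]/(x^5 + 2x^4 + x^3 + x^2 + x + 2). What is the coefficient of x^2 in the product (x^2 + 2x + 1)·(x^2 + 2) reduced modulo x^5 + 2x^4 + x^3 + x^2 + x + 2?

0

Multiply in 𝔽_3[x]: (x^2 + 2x + 1)·(x^2 + 2) = x^4 + 2x^3 + x + 2.
Reduced: x^4 + 2x^3 + x + 2.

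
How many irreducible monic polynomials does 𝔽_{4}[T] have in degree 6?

The number of monic irreducibles of degree 6 over GF(4) is (1/6)·Σ_{d∣6} μ(6/d) 4^d.
Divisors of 6: 1, 2, 3, 6; μ(6/d) for each: 1, -1, -1, 1.
Σ = 4^1 − 4^2 − 4^3 + 4^6 = 4020.
N = 4020/6 = 670.

670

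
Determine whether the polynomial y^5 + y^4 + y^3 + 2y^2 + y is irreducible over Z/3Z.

Write m(y) = y^5 + y^4 + y^3 + 2y^2 + y.
Check for roots in Z/3Z: m(0) = 0 → root; m(1) = 0 → root; m(2) = 0 → root.
m(0) = 0, so (y) divides m(y); m is reducible.

No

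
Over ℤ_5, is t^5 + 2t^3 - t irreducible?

No

Write h(t) = t^5 + 2t^3 - t.
Check for roots in ℤ_5: h(0) = 0 → root; h(1) = 2; h(2) = 1; h(3) = 4; h(4) = 3.
h(0) = 0, so (t) divides h(t); h is reducible.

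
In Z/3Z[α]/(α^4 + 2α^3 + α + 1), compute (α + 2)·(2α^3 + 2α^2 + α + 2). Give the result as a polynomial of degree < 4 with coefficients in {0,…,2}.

Multiply in Z/3Z[α]: (α + 2)·(2α^3 + 2α^2 + α + 2) = 2α^4 + 2α^2 + α + 1.
Reduce using α^4 ≡ α^3 + 2α + 2 (mod α^4 + 2α^3 + α + 1).
Reduced: 2α^3 + 2α^2 + 2α + 2.

2α^3 + 2α^2 + 2α + 2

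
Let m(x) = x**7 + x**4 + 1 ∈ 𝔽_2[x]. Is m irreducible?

Check for roots in 𝔽_2: m(0) = 1; m(1) = 1.
No roots, so no linear factors.
Monic irreducibles of degree 2 over GF(2): x**2 + x + 1.
None of them divide m (all give nonzero remainder).
Monic irreducibles of degree 3 over GF(2): x**3 + x + 1, x**3 + x**2 + 1.
None of them divide m (all give nonzero remainder).
No irreducible factor of degree ≤ 3 exists, so m is irreducible over GF(2).

Yes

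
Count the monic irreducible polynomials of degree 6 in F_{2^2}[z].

The number of monic irreducibles of degree 6 over GF(4) is (1/6)·Σ_{d∣6} μ(6/d) 4^d.
Divisors of 6: 1, 2, 3, 6; μ(6/d) for each: 1, -1, -1, 1.
Σ = 4^1 − 4^2 − 4^3 + 4^6 = 4020.
N = 4020/6 = 670.

670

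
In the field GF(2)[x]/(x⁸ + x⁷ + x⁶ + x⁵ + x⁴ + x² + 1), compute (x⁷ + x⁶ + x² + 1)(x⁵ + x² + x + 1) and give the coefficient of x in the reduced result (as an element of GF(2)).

Multiply in GF(2)[x]: (x⁷ + x⁶ + x² + 1)·(x⁵ + x² + x + 1) = x¹² + x¹¹ + x⁹ + x⁷ + x⁶ + x⁵ + x⁴ + x³ + x + 1.
Reduce using x⁸ ≡ x⁷ + x⁶ + x⁵ + x⁴ + x² + 1 (mod x⁸ + x⁷ + x⁶ + x⁵ + x⁴ + x² + 1).
Reduced: x⁶ + x⁵.

0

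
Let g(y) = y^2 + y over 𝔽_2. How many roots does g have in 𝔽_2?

Evaluate at each of the 2 elements of 𝔽_2:
g(0) = 0 → root; g(1) = 0 → root.
Roots: {0, 1}.

2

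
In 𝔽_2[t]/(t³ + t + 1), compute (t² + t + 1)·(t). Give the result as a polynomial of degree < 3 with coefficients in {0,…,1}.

t^2 + 1

Multiply in 𝔽_2[t]: (t² + t + 1)·(t) = t³ + t² + t.
Reduce using t³ ≡ t + 1 (mod t³ + t + 1).
Reduced: t² + 1.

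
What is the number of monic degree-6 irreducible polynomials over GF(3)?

116

The number of monic irreducibles of degree 6 over GF(3) is (1/6)·Σ_{d∣6} μ(6/d) 3^d.
Divisors of 6: 1, 2, 3, 6; μ(6/d) for each: 1, -1, -1, 1.
Σ = 3^1 − 3^2 − 3^3 + 3^6 = 696.
N = 696/6 = 116.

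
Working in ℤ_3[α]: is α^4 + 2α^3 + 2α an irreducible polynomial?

No

Write m(α) = α^4 + 2α^3 + 2α.
Check for roots in ℤ_3: m(0) = 0 → root; m(1) = 2; m(2) = 0 → root.
m(0) = 0, so (α) divides m(α); m is reducible.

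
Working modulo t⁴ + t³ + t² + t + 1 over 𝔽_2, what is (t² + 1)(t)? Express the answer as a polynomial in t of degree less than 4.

Multiply in 𝔽_2[t]: (t² + 1)·(t) = t³ + t.
Reduced: t³ + t.

t^3 + t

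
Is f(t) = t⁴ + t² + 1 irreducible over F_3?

Check for roots in F_3: f(0) = 1; f(1) = 0 → root; f(2) = 0 → root.
f(1) = 0, so (t − 1) divides f(t); f is reducible.

No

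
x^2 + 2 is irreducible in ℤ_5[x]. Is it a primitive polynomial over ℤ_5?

Write f(x) = x^2 + 2.
|GF(5^2)^×| = 5^2 − 1 = 24. Prime factorization: 24 = 2^3·3.
f is primitive ⇔ x has order 24 in GF(5)[x]/(f), i.e. x^(24/q) ≠ 1 for each prime q | 24.
x^(12) mod f = 4.
x^(8) mod f = 1
Since x^(8) = 1, the order of x divides 8 < 24; not primitive.

No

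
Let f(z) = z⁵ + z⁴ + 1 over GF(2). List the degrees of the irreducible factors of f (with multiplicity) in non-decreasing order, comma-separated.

2, 3

Roots in GF(2): f(0) = 1; f(1) = 1.
Complete factorization: f(z) = (z² + z + 1)·(z³ + z + 1).
Factor degrees with multiplicity: 2 + 3 = 5.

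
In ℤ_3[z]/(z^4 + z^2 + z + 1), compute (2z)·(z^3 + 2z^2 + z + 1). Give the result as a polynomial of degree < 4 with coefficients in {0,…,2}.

Multiply in ℤ_3[z]: (2z)·(z^3 + 2z^2 + z + 1) = 2z^4 + z^3 + 2z^2 + 2z.
Reduce using z^4 ≡ 2z^2 + 2z + 2 (mod z^4 + z^2 + z + 1).
Reduced: z^3 + 1.

z^3 + 1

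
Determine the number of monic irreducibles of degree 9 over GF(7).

4483696

The number of monic irreducibles of degree 9 over GF(7) is (1/9)·Σ_{d∣9} μ(9/d) 7^d.
Divisors of 9: 1, 3, 9; μ(9/d) for each: 0, -1, 1.
Σ = − 7^3 + 7^9 = 40353264.
N = 40353264/9 = 4483696.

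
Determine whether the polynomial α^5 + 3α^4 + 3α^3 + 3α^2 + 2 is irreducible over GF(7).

Write h(α) = α^5 + 3α^4 + 3α^3 + 3α^2 + 2.
Check for roots in GF(7): h(0) = 2; h(1) = 5; h(2) = 6; h(3) = 1; h(4) = 4; h(5) = 6; h(6) = 4.
No roots, so no linear factors.
Degree-2 irreducible divisors: test the 21 monic irreducibles of degree 2 over GF(7).
None of them divide h (all give nonzero remainder).
No irreducible factor of degree ≤ 2 exists, so h is irreducible over GF(7).

Yes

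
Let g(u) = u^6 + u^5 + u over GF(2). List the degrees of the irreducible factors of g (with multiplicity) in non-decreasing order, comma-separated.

Roots in GF(2): g(0) = 0 → root; g(1) = 1.
Linear factors from roots: (u).
Complete factorization: g(u) = (u)·(u^2 + u + 1)·(u^3 + u + 1).
Factor degrees with multiplicity: 1 + 2 + 3 = 6.

1, 2, 3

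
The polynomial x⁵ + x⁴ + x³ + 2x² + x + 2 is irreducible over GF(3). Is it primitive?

No

Write f(x) = x⁵ + x⁴ + x³ + 2x² + x + 2.
|GF(3^5)^×| = 3^5 − 1 = 242. Prime factorization: 242 = 2·11^2.
f is primitive ⇔ x has order 242 in GF(3)[x]/(f), i.e. x^(242/q) ≠ 1 for each prime q | 242.
x^(121) mod f = 1
x^(22) mod f = 2x⁴ + 2x³ + 2.
Since x^(121) = 1, the order of x divides 121 < 242; not primitive.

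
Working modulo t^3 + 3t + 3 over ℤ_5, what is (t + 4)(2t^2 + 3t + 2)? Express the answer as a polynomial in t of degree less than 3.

t^2 + 3t + 2

Multiply in ℤ_5[t]: (t + 4)·(2t^2 + 3t + 2) = 2t^3 + t^2 + 4t + 3.
Reduce using t^3 ≡ 2t + 2 (mod t^3 + 3t + 3).
Reduced: t^2 + 3t + 2.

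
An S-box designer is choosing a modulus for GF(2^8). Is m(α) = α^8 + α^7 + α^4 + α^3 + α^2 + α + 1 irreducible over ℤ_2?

Yes

Check for roots in ℤ_2: m(0) = 1; m(1) = 1.
No roots, so no linear factors.
Monic irreducibles of degree 2 over GF(2): α^2 + α + 1.
None of them divide m (all give nonzero remainder).
Monic irreducibles of degree 3 over GF(2): α^3 + α + 1, α^3 + α^2 + 1.
None of them divide m (all give nonzero remainder).
Monic irreducibles of degree 4 over GF(2): α^4 + α + 1, α^4 + α^3 + 1, α^4 + α^3 + α^2 + α + 1.
None of them divide m (all give nonzero remainder).
No irreducible factor of degree ≤ 4 exists, so m is irreducible over GF(2).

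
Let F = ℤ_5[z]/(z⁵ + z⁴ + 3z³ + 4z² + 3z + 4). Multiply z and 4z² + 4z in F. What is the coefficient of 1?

Multiply in ℤ_5[z]: (z)·(4z² + 4z) = 4z³ + 4z².
Reduced: 4z³ + 4z².

0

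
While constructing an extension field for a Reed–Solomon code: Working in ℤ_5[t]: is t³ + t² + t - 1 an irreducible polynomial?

Write f(t) = t³ + t² + t - 1.
Check for roots in ℤ_5: f(0) = 4; f(1) = 2; f(2) = 3; f(3) = 3; f(4) = 3.
No roots. A degree-3 polynomial over a field with no linear factor is irreducible.

Yes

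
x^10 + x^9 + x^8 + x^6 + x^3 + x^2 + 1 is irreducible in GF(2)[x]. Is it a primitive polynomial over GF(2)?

Yes

Write f(x) = x^10 + x^9 + x^8 + x^6 + x^3 + x^2 + 1.
|GF(2^10)^×| = 2^10 − 1 = 1023. Prime factorization: 1023 = 3·11·31.
f is primitive ⇔ x has order 1023 in GF(2)[x]/(f), i.e. x^(1023/q) ≠ 1 for each prime q | 1023.
x^(341) mod f = x^9 + x^7 + x^6 + x^5.
x^(93) mod f = x^8 + x^7 + x^5 + x^2 + 1.
x^(33) mod f = x^7 + x^6 + x^2.
None equal 1, so x has full order 1023; f is primitive.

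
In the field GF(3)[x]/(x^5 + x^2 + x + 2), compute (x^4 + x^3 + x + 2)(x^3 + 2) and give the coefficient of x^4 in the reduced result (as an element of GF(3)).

2

Multiply in GF(3)[x]: (x^4 + x^3 + x + 2)·(x^3 + 2) = x^7 + x^6 + x^3 + 2x + 1.
Reduce using x^5 ≡ 2x^2 + 2x + 1 (mod x^5 + x^2 + x + 2).
Reduced: 2x^4 + 2x^3 + 1.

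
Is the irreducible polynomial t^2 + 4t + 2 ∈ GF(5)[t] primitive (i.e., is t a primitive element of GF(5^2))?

Yes

Write f(t) = t^2 + 4t + 2.
|GF(5^2)^×| = 5^2 − 1 = 24. Prime factorization: 24 = 2^3·3.
f is primitive ⇔ t has order 24 in GF(5)[t]/(f), i.e. t^(24/q) ≠ 1 for each prime q | 24.
t^(12) mod f = 4.
t^(8) mod f = 2t + 1.
None equal 1, so t has full order 24; f is primitive.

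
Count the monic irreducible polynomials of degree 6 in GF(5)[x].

2580

By the necklace-counting formula, N_5(6) = (1/6) Σ_{d|6} μ(6/d)·5^d.
Divisors of 6: 1, 2, 3, 6; μ(6/d) for each: 1, -1, -1, 1.
Σ = 5^1 − 5^2 − 5^3 + 5^6 = 15480.
N = 15480/6 = 2580.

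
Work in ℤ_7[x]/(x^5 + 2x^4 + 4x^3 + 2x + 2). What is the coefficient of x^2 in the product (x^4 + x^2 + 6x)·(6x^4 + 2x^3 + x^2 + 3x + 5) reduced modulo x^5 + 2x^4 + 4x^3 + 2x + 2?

Multiply in ℤ_7[x]: (x^4 + x^2 + 6x)·(6x^4 + 2x^3 + x^2 + 3x + 5) = 6x^8 + 2x^7 + 6x^5 + 4x^4 + 2x^3 + 2x^2 + 2x.
Reduce using x^5 ≡ 5x^4 + 3x^3 + 5x + 5 (mod x^5 + 2x^4 + 4x^3 + 2x + 2).
Reduced: 5x^4 + 4x^3 + 2x^2 + 4.

2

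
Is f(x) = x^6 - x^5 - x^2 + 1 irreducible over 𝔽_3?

Check for roots in 𝔽_3: f(0) = 1; f(1) = 0 → root; f(2) = 2.
f(1) = 0, so (x − 1) divides f(x); f is reducible.

No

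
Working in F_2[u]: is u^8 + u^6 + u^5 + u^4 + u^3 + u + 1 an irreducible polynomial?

Write f(u) = u^8 + u^6 + u^5 + u^4 + u^3 + u + 1.
Check for roots in F_2: f(0) = 1; f(1) = 1.
No roots, so no linear factors.
Monic irreducibles of degree 2 over GF(2): u^2 + u + 1.
None of them divide f (all give nonzero remainder).
Monic irreducibles of degree 3 over GF(2): u^3 + u + 1, u^3 + u^2 + 1.
None of them divide f (all give nonzero remainder).
Monic irreducibles of degree 4 over GF(2): u^4 + u + 1, u^4 + u^3 + 1, u^4 + u^3 + u^2 + u + 1.
None of them divide f (all give nonzero remainder).
No irreducible factor of degree ≤ 4 exists, so f is irreducible over GF(2).

Yes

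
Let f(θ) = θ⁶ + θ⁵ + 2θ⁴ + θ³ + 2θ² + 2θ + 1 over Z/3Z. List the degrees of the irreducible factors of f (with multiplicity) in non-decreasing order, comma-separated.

6

Roots in Z/3Z: f(0) = 1; f(1) = 1; f(2) = 2.
Complete factorization: f(θ) = (θ⁶ + θ⁵ + 2θ⁴ + θ³ + 2θ² + 2θ + 1).
Factor degrees with multiplicity: 6 = 6.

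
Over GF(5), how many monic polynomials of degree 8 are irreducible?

Gauss's count: N_{5}(8) = (1/8) Σ_{d|8} μ(8/d)·5^d.
Divisors of 8: 1, 2, 4, 8; μ(8/d) for each: 0, 0, -1, 1.
Σ = − 5^4 + 5^8 = 390000.
N = 390000/8 = 48750.

48750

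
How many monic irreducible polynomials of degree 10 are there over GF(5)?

The number of monic irreducibles of degree 10 over GF(5) is (1/10)·Σ_{d∣10} μ(10/d) 5^d.
Divisors of 10: 1, 2, 5, 10; μ(10/d) for each: 1, -1, -1, 1.
Σ = 5^1 − 5^2 − 5^5 + 5^10 = 9762480.
N = 9762480/10 = 976248.

976248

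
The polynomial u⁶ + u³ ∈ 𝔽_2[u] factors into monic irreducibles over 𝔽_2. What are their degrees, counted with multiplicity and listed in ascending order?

Write h(u) = u⁶ + u³.
Roots in 𝔽_2: h(0) = 0 → root; h(1) = 0 → root.
Linear factors from roots: (u), (u + 1).
Complete factorization: h(u) = (u + 1)·(u)^3·(u² + u + 1).
Factor degrees with multiplicity: 1 + 1 + 1 + 1 + 2 = 6.

1, 1, 1, 1, 2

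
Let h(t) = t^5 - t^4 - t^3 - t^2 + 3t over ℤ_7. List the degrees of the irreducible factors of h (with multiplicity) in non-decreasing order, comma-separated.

1, 1, 3

Linear factors from roots: (t), (t + 3).
Complete factorization: h(t) = (t)·(t + 3)·(t^3 + 3t^2 - 3t + 1).
Factor degrees with multiplicity: 1 + 1 + 3 = 5.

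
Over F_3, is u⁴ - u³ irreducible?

No

Write h(u) = u⁴ - u³.
Check for roots in F_3: h(0) = 0 → root; h(1) = 0 → root; h(2) = 2.
h(0) = 0, so (u) divides h(u); h is reducible.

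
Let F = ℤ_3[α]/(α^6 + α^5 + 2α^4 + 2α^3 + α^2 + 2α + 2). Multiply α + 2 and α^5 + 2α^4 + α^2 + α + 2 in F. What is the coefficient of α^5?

Multiply in ℤ_3[α]: (α + 2)·(α^5 + 2α^4 + α^2 + α + 2) = α^6 + α^5 + α^4 + α^3 + α + 1.
Reduce using α^6 ≡ 2α^5 + α^4 + α^3 + 2α^2 + α + 1 (mod α^6 + α^5 + 2α^4 + 2α^3 + α^2 + 2α + 2).
Reduced: 2α^4 + 2α^3 + 2α^2 + 2α + 2.

0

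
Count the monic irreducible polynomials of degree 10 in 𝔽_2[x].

By the necklace-counting formula, N_2(10) = (1/10) Σ_{d|10} μ(10/d)·2^d.
Divisors of 10: 1, 2, 5, 10; μ(10/d) for each: 1, -1, -1, 1.
Σ = 2^1 − 2^2 − 2^5 + 2^10 = 990.
N = 990/10 = 99.

99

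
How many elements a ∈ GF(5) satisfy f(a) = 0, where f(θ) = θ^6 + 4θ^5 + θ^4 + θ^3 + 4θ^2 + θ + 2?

Evaluate at each of the 5 elements of GF(5):
f(0) = 2; f(1) = 4; f(2) = 1; f(3) = 0 → root; f(4) = 2.
Roots: {3}.

1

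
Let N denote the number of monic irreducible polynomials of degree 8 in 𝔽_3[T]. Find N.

810

x^(3^8) − x is the product of all monic irreducibles of degree dividing 8; Möbius inversion gives N = (1/8) Σ μ(8/d)·3^d.
Divisors of 8: 1, 2, 4, 8; μ(8/d) for each: 0, 0, -1, 1.
Σ = − 3^4 + 3^8 = 6480.
N = 6480/8 = 810.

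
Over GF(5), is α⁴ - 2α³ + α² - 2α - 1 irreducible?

No

Write h(α) = α⁴ - 2α³ + α² - 2α - 1.
Check for roots in GF(5): h(0) = 4; h(1) = 2; h(2) = 4; h(3) = 4; h(4) = 0 → root.
h(4) = 0, so (α − 4) divides h(α); h is reducible.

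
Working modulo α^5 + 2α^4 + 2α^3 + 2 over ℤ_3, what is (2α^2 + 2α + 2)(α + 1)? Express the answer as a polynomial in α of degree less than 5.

2α^3 + α^2 + α + 2

Multiply in ℤ_3[α]: (2α^2 + 2α + 2)·(α + 1) = 2α^3 + α^2 + α + 2.
Reduced: 2α^3 + α^2 + α + 2.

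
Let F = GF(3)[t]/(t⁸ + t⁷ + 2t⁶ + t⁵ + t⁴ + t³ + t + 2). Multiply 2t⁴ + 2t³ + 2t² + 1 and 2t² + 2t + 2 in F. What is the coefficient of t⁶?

1

Multiply in GF(3)[t]: (2t⁴ + 2t³ + 2t² + 1)·(2t² + 2t + 2) = t⁶ + 2t⁵ + 2t³ + 2t + 2.
Reduced: t⁶ + 2t⁵ + 2t³ + 2t + 2.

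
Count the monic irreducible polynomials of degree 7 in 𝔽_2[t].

18

The number of monic irreducibles of degree 7 over GF(2) is (1/7)·Σ_{d∣7} μ(7/d) 2^d.
Divisors of 7: 1, 7; μ(7/d) for each: -1, 1.
Σ = − 2^1 + 2^7 = 126.
N = 126/7 = 18.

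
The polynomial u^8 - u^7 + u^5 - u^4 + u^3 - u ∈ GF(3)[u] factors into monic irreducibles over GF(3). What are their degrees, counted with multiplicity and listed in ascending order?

Write h(u) = u^8 - u^7 + u^5 - u^4 + u^3 - u.
Roots in GF(3): h(0) = 0 → root; h(1) = 0 → root; h(2) = 0 → root.
Linear factors from roots: (u), (u - 1), (u + 1).
Complete factorization: h(u) = (u)·(u + 1)·(u - 1)·(u^2 + 1)·(u^3 - u^2 + 1).
Factor degrees with multiplicity: 1 + 1 + 1 + 2 + 3 = 8.

1, 1, 1, 2, 3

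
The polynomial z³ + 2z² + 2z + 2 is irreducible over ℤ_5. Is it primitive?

Write f(z) = z³ + 2z² + 2z + 2.
|GF(5^3)^×| = 5^3 − 1 = 124. Prime factorization: 124 = 2^2·31.
f is primitive ⇔ z has order 124 in GF(5)[z]/(f), i.e. z^(124/q) ≠ 1 for each prime q | 124.
z^(62) mod f = 4.
z^(4) mod f = 2z² + 2z + 4.
None equal 1, so z has full order 124; f is primitive.

Yes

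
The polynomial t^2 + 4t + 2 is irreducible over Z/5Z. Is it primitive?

Yes

Write f(t) = t^2 + 4t + 2.
|GF(5^2)^×| = 5^2 − 1 = 24. Prime factorization: 24 = 2^3·3.
f is primitive ⇔ t has order 24 in GF(5)[t]/(f), i.e. t^(24/q) ≠ 1 for each prime q | 24.
t^(12) mod f = 4.
t^(8) mod f = 2t + 1.
None equal 1, so t has full order 24; f is primitive.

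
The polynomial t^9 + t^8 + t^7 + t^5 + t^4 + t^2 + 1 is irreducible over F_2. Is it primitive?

Write f(t) = t^9 + t^8 + t^7 + t^5 + t^4 + t^2 + 1.
|GF(2^9)^×| = 2^9 − 1 = 511. Prime factorization: 511 = 7·73.
f is primitive ⇔ t has order 511 in GF(2)[t]/(f), i.e. t^(511/q) ≠ 1 for each prime q | 511.
t^(73) mod f = t^8 + t^5 + t^4 + t^3 + t^2 + 1.
t^(7) mod f = t^7.
None equal 1, so t has full order 511; f is primitive.

Yes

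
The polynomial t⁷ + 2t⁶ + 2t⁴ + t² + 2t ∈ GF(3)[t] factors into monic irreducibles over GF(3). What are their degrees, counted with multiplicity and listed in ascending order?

1, 3, 3

Write g(t) = t⁷ + 2t⁶ + 2t⁴ + t² + 2t.
Roots in GF(3): g(0) = 0 → root; g(1) = 2; g(2) = 2.
Linear factors from roots: (t).
Complete factorization: g(t) = (t)·(t³ + t² + 2)·(t³ + t² + 2t + 1).
Factor degrees with multiplicity: 1 + 3 + 3 = 7.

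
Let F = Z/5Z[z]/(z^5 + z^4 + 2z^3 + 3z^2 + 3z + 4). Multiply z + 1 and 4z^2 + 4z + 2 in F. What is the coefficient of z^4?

Multiply in Z/5Z[z]: (z + 1)·(4z^2 + 4z + 2) = 4z^3 + 3z^2 + z + 2.
Reduced: 4z^3 + 3z^2 + z + 2.

0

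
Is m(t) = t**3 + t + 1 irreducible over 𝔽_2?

Yes

Check for roots in 𝔽_2: m(0) = 1; m(1) = 1.
No roots. A degree-3 polynomial over a field with no linear factor is irreducible.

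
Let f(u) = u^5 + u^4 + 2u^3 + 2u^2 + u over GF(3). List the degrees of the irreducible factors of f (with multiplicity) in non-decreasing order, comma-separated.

Roots in GF(3): f(0) = 0 → root; f(1) = 1; f(2) = 2.
Linear factors from roots: (u).
Complete factorization: f(u) = (u)·(u^2 + 2u + 2)^2.
Factor degrees with multiplicity: 1 + 2 + 2 = 5.

1, 2, 2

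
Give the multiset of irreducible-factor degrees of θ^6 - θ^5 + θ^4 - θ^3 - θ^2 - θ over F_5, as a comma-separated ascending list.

1, 2, 3

Write h(θ) = θ^6 - θ^5 + θ^4 - θ^3 - θ^2 - θ.
Roots in F_5: h(0) = 0 → root; h(1) = 3; h(2) = 4; h(3) = 3; h(4) = 4.
Linear factors from roots: (θ).
Complete factorization: h(θ) = (θ)·(θ^2 + θ + 2)·(θ^3 - 2θ^2 + θ + 2).
Factor degrees with multiplicity: 1 + 2 + 3 = 6.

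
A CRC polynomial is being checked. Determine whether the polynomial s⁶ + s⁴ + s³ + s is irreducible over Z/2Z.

Write g(s) = s⁶ + s⁴ + s³ + s.
Check for roots in Z/2Z: g(0) = 0 → root; g(1) = 0 → root.
g(0) = 0, so (s) divides g(s); g is reducible.

No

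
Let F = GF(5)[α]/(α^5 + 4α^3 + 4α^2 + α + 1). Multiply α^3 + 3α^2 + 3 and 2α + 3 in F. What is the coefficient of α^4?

2

Multiply in GF(5)[α]: (α^3 + 3α^2 + 3)·(2α + 3) = 2α^4 + 4α^3 + 4α^2 + α + 4.
Reduced: 2α^4 + 4α^3 + 4α^2 + α + 4.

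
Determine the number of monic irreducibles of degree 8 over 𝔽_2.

The number of monic irreducibles of degree 8 over GF(2) is (1/8)·Σ_{d∣8} μ(8/d) 2^d.
Divisors of 8: 1, 2, 4, 8; μ(8/d) for each: 0, 0, -1, 1.
Σ = − 2^4 + 2^8 = 240.
N = 240/8 = 30.

30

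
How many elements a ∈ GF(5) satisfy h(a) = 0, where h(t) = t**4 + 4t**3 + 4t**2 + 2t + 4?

2

Evaluate at each of the 5 elements of GF(5):
h(0) = 4; h(1) = 0 → root; h(2) = 2; h(3) = 0 → root; h(4) = 3.
Roots: {1, 3}.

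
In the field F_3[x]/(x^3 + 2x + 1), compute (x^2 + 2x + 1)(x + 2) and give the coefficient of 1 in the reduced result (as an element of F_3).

1

Multiply in F_3[x]: (x^2 + 2x + 1)·(x + 2) = x^3 + x^2 + 2x + 2.
Reduce using x^3 ≡ x + 2 (mod x^3 + 2x + 1).
Reduced: x^2 + 1.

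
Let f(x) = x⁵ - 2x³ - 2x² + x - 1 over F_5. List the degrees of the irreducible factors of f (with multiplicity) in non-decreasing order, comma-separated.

5

Roots in F_5: f(0) = 4; f(1) = 2; f(2) = 4; f(3) = 3; f(4) = 2.
Complete factorization: f(x) = (x⁵ - 2x³ - 2x² + x - 1).
Factor degrees with multiplicity: 5 = 5.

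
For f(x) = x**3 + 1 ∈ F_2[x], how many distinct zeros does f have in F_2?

Evaluate at each of the 2 elements of F_2:
f(0) = 1; f(1) = 0 → root.
Roots: {1}.

1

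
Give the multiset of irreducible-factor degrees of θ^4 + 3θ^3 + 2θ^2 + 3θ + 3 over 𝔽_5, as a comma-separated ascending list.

1, 3

Write g(θ) = θ^4 + 3θ^3 + 2θ^2 + 3θ + 3.
Roots in 𝔽_5: g(0) = 3; g(1) = 2; g(2) = 2; g(3) = 2; g(4) = 0 → root.
Linear factors from roots: (θ + 1).
Complete factorization: g(θ) = (θ + 1)·(θ^3 + 2θ^2 + 3).
Factor degrees with multiplicity: 1 + 3 = 4.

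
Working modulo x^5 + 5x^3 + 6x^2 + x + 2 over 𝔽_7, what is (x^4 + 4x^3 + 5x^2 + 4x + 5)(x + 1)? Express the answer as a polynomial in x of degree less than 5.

Multiply in 𝔽_7[x]: (x^4 + 4x^3 + 5x^2 + 4x + 5)·(x + 1) = x^5 + 5x^4 + 2x^3 + 2x^2 + 2x + 5.
Reduce using x^5 ≡ 2x^3 + x^2 + 6x + 5 (mod x^5 + 5x^3 + 6x^2 + x + 2).
Reduced: 5x^4 + 4x^3 + 3x^2 + x + 3.

5x^4 + 4x^3 + 3x^2 + x + 3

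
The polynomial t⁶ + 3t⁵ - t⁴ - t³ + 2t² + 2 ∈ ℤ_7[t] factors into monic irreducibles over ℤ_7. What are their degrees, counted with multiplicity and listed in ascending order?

2, 2, 2

Write h(t) = t⁶ + 3t⁵ - t⁴ - t³ + 2t² + 2.
Complete factorization: h(t) = (t² + 2)·(t² - 3t - 2)·(t² - t + 3).
Factor degrees with multiplicity: 2 + 2 + 2 = 6.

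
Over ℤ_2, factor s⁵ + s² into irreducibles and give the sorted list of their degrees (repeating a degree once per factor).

1, 1, 1, 2

Write h(s) = s⁵ + s².
Roots in ℤ_2: h(0) = 0 → root; h(1) = 0 → root.
Linear factors from roots: (s), (s + 1).
Complete factorization: h(s) = (s + 1)·(s)^2·(s² + s + 1).
Factor degrees with multiplicity: 1 + 1 + 1 + 2 = 5.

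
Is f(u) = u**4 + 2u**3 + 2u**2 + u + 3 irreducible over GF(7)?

Check for roots in GF(7): f(0) = 3; f(1) = 2; f(2) = 3; f(3) = 5; f(4) = 3; f(5) = 2; f(6) = 3.
No roots, so no linear factors.
Degree-2 irreducible divisors: test the 21 monic irreducibles of degree 2 over GF(7).
None of them divide f (all give nonzero remainder).
No irreducible factor of degree ≤ 2 exists, so f is irreducible over GF(7).

Yes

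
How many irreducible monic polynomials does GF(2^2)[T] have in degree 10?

By the necklace-counting formula, N_4(10) = (1/10) Σ_{d|10} μ(10/d)·4^d.
Divisors of 10: 1, 2, 5, 10; μ(10/d) for each: 1, -1, -1, 1.
Σ = 4^1 − 4^2 − 4^5 + 4^10 = 1047540.
N = 1047540/10 = 104754.

104754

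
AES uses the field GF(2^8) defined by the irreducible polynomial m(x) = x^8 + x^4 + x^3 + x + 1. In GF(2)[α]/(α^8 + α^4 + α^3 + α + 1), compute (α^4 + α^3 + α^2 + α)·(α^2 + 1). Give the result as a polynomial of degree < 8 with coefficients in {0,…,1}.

α^6 + α^5 + α^2 + α

Multiply in GF(2)[α]: (α^4 + α^3 + α^2 + α)·(α^2 + 1) = α^6 + α^5 + α^2 + α.
Reduced: α^6 + α^5 + α^2 + α.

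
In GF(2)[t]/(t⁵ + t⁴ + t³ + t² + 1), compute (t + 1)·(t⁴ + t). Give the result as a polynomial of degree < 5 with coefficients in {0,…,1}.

t^3 + t + 1

Multiply in GF(2)[t]: (t + 1)·(t⁴ + t) = t⁵ + t⁴ + t² + t.
Reduce using t⁵ ≡ t⁴ + t³ + t² + 1 (mod t⁵ + t⁴ + t³ + t² + 1).
Reduced: t³ + t + 1.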